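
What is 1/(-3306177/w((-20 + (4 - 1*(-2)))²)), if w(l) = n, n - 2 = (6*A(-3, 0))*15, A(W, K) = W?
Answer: 268/3306177 ≈ 8.1060e-5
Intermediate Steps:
n = -268 (n = 2 + (6*(-3))*15 = 2 - 18*15 = 2 - 270 = -268)
w(l) = -268
1/(-3306177/w((-20 + (4 - 1*(-2)))²)) = 1/(-3306177/(-268)) = 1/(-3306177*(-1/268)) = 1/(3306177/268) = 268/3306177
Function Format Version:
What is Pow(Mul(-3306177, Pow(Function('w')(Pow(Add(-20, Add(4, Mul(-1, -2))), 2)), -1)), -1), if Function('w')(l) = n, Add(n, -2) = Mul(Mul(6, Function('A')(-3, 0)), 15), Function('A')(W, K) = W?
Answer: Rational(268, 3306177) ≈ 8.1060e-5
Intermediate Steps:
n = -268 (n = Add(2, Mul(Mul(6, -3), 15)) = Add(2, Mul(-18, 15)) = Add(2, -270) = -268)
Function('w')(l) = -268
Pow(Mul(-3306177, Pow(Function('w')(Pow(Add(-20, Add(4, Mul(-1, -2))), 2)), -1)), -1) = Pow(Mul(-3306177, Pow(-268, -1)), -1) = Pow(Mul(-3306177, Rational(-1, 268)), -1) = Pow(Rational(3306177, 268), -1) = Rational(268, 3306177)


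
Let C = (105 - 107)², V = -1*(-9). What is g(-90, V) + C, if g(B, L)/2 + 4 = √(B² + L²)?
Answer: -4 + 18*√101 ≈ 176.90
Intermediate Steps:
V = 9
g(B, L) = -8 + 2*√(B² + L²)
C = 4 (C = (-2)² = 4)
g(-90, V) + C = (-8 + 2*√((-90)² + 9²)) + 4 = (-8 + 2*√(8100 + 81)) + 4 = (-8 + 2*√8181) + 4 = (-8 + 2*(9*√101)) + 4 = (-8 + 18*√101) + 4 = -4 + 18*√101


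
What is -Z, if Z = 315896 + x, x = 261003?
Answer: -576899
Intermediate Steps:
Z = 576899 (Z = 315896 + 261003 = 576899)
-Z = -1*576899 = -576899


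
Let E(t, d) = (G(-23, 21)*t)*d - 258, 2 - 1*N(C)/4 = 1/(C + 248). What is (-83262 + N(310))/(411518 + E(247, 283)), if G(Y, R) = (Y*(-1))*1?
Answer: -23227868/563296257 ≈ -0.041236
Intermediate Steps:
N(C) = 8 - 4/(248 + C) (N(C) = 8 - 4/(C + 248) = 8 - 4/(248 + C))
G(Y, R) = -Y (G(Y, R) = -Y*1 = -Y)
E(t, d) = -258 + 23*d*t (E(t, d) = ((-1*(-23))*t)*d - 258 = (23*t)*d - 258 = 23*d*t - 258 = -258 + 23*d*t)
(-83262 + N(310))/(411518 + E(247, 283)) = (-83262 + 4*(495 + 2*310)/(248 + 310))/(411518 + (-258 + 23*283*247)) = (-83262 + 4*(495 + 620)/558)/(411518 + (-258 + 1607723)) = (-83262 + 4*(1/558)*1115)/(411518 + 1607465) = (-83262 + 2230/279)/2018983 = -23227868/279*1/2018983 = -23227868/563296257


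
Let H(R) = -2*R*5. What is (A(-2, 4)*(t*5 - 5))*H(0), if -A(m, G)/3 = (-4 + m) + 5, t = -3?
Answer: 0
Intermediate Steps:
A(m, G) = -3 - 3*m (A(m, G) = -3*((-4 + m) + 5) = -3*(1 + m) = -3 - 3*m)
H(R) = -10*R
(A(-2, 4)*(t*5 - 5))*H(0) = ((-3 - 3*(-2))*(-3*5 - 5))*(-10*0) = ((-3 + 6)*(-15 - 5))*0 = (3*(-20))*0 = -60*0 = 0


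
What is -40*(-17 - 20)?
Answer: 1480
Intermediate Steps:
-40*(-17 - 20) = -40*(-37) = 1480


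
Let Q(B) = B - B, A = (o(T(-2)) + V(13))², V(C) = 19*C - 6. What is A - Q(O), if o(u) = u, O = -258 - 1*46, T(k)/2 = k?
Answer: 56169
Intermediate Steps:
T(k) = 2*k
V(C) = -6 + 19*C
O = -304 (O = -258 - 46 = -304)
A = 56169 (A = (2*(-2) + (-6 + 19*13))² = (-4 + (-6 + 247))² = (-4 + 241)² = 237² = 56169)
Q(B) = 0
A - Q(O) = 56169 - 1*0 = 56169 + 0 = 56169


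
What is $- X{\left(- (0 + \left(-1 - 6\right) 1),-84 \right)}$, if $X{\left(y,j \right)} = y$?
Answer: $-7$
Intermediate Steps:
$- X{\left(- (0 + \left(-1 - 6\right) 1),-84 \right)} = - \left(-1\right) \left(0 + \left(-1 - 6\right) 1\right) = - \left(-1\right) \left(0 - 7\right) = - \left(-1\right) \left(-7\right) = \left(-1\right) 7 = -7$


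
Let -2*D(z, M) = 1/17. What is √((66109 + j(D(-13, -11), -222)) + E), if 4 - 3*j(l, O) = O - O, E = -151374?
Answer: I*√767373/3 ≈ 292.0*I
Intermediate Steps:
D(z, M) = -1/34 (D(z, M) = -½/17 = -½*1/17 = -1/34)
j(l, O) = 4/3 (j(l, O) = 4/3 - (O - O)/3 = 4/3 - ⅓*0 = 4/3 + 0 = 4/3)
√((66109 + j(D(-13, -11), -222)) + E) = √((66109 + 4/3) - 151374) = √(198331/3 - 151374) = √(-255791/3) = I*√767373/3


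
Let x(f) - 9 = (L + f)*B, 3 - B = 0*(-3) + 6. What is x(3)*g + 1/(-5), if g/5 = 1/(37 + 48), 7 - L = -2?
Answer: -152/85 ≈ -1.7882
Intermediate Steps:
L = 9 (L = 7 - 1*(-2) = 7 + 2 = 9)
B = -3 (B = 3 - (0*(-3) + 6) = 3 - (0 + 6) = 3 - 1*6 = 3 - 6 = -3)
x(f) = -18 - 3*f (x(f) = 9 + (9 + f)*(-3) = 9 + (-27 - 3*f) = -18 - 3*f)
g = 1/17 (g = 5/(37 + 48) = 5/85 = 5*(1/85) = 1/17 ≈ 0.058824)
x(3)*g + 1/(-5) = (-18 - 3*3)*(1/17) + 1/(-5) = (-18 - 9)*(1/17) - ⅕ = -27*1/17 - ⅕ = -27/17 - ⅕ = -152/85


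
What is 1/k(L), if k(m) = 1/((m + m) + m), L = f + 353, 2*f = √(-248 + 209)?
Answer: 1059 + 3*I*√39/2 ≈ 1059.0 + 9.3675*I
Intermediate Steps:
f = I*√39/2 (f = √(-248 + 209)/2 = √(-39)/2 = (I*√39)/2 = I*√39/2 ≈ 3.1225*I)
L = 353 + I*√39/2 (L = I*√39/2 + 353 = 353 + I*√39/2 ≈ 353.0 + 3.1225*I)
k(m) = 1/(3*m) (k(m) = 1/(2*m + m) = 1/(3*m))
1/k(L) = 1/(1/(3*(353 + I*√39/2))) = 1059 + 3*I*√39/2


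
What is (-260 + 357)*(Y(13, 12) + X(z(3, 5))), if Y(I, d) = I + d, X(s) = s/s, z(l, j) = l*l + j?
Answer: 2522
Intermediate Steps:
z(l, j) = j + l² (z(l, j) = l² + j = j + l²)
X(s) = 1
(-260 + 357)*(Y(13, 12) + X(z(3, 5))) = (-260 + 357)*((13 + 12) + 1) = 97*(25 + 1) = 97*26 = 2522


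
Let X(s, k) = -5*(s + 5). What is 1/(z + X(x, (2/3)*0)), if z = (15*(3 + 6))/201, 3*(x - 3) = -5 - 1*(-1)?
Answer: -201/6565 ≈ -0.030617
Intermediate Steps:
x = 5/3 (x = 3 + (-5 - 1*(-1))/3 = 3 + (-5 + 1)/3 = 3 + (⅓)*(-4) = 3 - 4/3 = 5/3 ≈ 1.6667)
X(s, k) = -25 - 5*s (X(s, k) = -5*(5 + s) = -25 - 5*s)
z = 45/67 (z = (15*9)*(1/201) = 135*(1/201) = 45/67 ≈ 0.67164)
1/(z + X(x, (2/3)*0)) = 1/(45/67 + (-25 - 5*5/3)) = 1/(45/67 + (-25 - 25/3)) = 1/(45/67 - 100/3) = 1/(-6565/201) = -201/6565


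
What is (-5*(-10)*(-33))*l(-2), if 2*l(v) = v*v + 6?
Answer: -8250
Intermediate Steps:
l(v) = 3 + v²/2 (l(v) = (v*v + 6)/2 = (v² + 6)/2 = (6 + v²)/2 = 3 + v²/2)
(-5*(-10)*(-33))*l(-2) = (-5*(-10)*(-33))*(3 + (½)*(-2)²) = (50*(-33))*(3 + (½)*4) = -1650*(3 + 2) = -1650*5 = -8250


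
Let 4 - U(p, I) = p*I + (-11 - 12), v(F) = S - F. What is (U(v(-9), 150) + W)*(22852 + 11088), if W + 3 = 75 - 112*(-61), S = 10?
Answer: 138509140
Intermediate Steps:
v(F) = 10 - F
U(p, I) = 27 - I*p (U(p, I) = 4 - (p*I + (-11 - 12)) = 4 - (I*p - 23) = 4 - (-23 + I*p) = 4 + (23 - I*p) = 27 - I*p)
W = 6904 (W = -3 + (75 - 112*(-61)) = -3 + (75 + 6832) = -3 + 6907 = 6904)
(U(v(-9), 150) + W)*(22852 + 11088) = ((27 - 1*150*(10 - 1*(-9))) + 6904)*(22852 + 11088) = ((27 - 1*150*(10 + 9)) + 6904)*33940 = ((27 - 1*150*19) + 6904)*33940 = ((27 - 2850) + 6904)*33940 = (-2823 + 6904)*33940 = 4081*33940 = 138509140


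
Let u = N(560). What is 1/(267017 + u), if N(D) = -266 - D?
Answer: 1/266191 ≈ 3.7567e-6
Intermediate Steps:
u = -826 (u = -266 - 1*560 = -266 - 560 = -826)
1/(267017 + u) = 1/(267017 - 826) = 1/266191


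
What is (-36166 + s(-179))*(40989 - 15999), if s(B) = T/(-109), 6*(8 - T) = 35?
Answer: -98512983205/109 ≈ -9.0379e+8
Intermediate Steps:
T = 13/6 (T = 8 - ⅙*35 = 8 - 35/6 = 13/6 ≈ 2.1667)
s(B) = -13/654 (s(B) = (13/6)/(-109) = (13/6)*(-1/109) = -13/654)
(-36166 + s(-179))*(40989 - 15999) = (-36166 - 13/654)*(40989 - 15999) = -23652577/654*24990 = -98512983205/109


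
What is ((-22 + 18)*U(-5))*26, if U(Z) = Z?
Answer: 520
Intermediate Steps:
((-22 + 18)*U(-5))*26 = ((-22 + 18)*(-5))*26 = -4*(-5)*26 = 20*26 = 520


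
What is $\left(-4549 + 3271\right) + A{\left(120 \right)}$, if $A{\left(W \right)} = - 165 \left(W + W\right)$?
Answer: $-40878$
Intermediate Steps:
$A{\left(W \right)} = - 330 W$ ($A{\left(W \right)} = - 165 \cdot 2 W = - 330 W$)
$\left(-4549 + 3271\right) + A{\left(120 \right)} = \left(-4549 + 3271\right) - 39600 = -1278 - 39600 = -40878$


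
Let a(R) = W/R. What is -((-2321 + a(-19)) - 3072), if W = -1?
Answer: 102466/19 ≈ 5392.9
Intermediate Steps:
a(R) = -1/R
-((-2321 + a(-19)) - 3072) = -((-2321 - 1/(-19)) - 3072) = -((-2321 - 1*(-1/19)) - 3072) = -((-2321 + 1/19) - 3072) = -(-44098/19 - 3072) = -1*(-102466/19) = 102466/19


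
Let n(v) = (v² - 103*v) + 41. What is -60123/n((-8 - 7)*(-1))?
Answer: 60123/1279 ≈ 47.008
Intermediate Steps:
n(v) = 41 + v² - 103*v
-60123/n((-8 - 7)*(-1)) = -60123/(41 + ((-8 - 7)*(-1))² - 103*(-8 - 7)*(-1)) = -60123/(41 + (-15*(-1))² - (-1545)*(-1)) = -60123/(41 + 15² - 103*15) = -60123/(41 + 225 - 1545) = -60123/(-1279) = -60123*(-1/1279) = 60123/1279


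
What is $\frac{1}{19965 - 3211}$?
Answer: $\frac{1}{16754} \approx 5.9687 \cdot 10^{-5}$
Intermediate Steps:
$\frac{1}{19965 - 3211} = \frac{1}{16754}$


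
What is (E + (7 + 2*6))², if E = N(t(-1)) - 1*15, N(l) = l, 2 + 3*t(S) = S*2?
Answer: 64/9 ≈ 7.1111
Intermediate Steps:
t(S) = -⅔ + 2*S/3 (t(S) = -⅔ + (S*2)/3 = -⅔ + (2*S)/3 = -⅔ + 2*S/3)
E = -49/3 (E = (-⅔ + (⅔)*(-1)) - 1*15 = (-⅔ - ⅔) - 15 = -4/3 - 15 = -49/3 ≈ -16.333)
(E + (7 + 2*6))² = (-49/3 + (7 + 2*6))² = (-49/3 + (7 + 12))² = (-49/3 + 19)² = (8/3)² = 64/9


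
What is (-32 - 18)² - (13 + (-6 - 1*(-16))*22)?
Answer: 2267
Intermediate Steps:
(-32 - 18)² - (13 + (-6 - 1*(-16))*22) = (-50)² - (13 + (-6 + 16)*22) = 2500 - (13 + 10*22) = 2500 - (13 + 220) = 2500 - 1*233 = 2500 - 233 = 2267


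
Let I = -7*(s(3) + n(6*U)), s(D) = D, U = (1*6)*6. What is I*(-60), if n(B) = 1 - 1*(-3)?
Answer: 2940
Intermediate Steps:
U = 36 (U = 6*6 = 36)
n(B) = 4 (n(B) = 1 + 3 = 4)
I = -49 (I = -7*(3 + 4) = -7*7 = -49)
I*(-60) = -49*(-60) = 2940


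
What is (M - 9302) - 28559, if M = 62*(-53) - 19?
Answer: -41166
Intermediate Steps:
M = -3305 (M = -3286 - 19 = -3305)
(M - 9302) - 28559 = (-3305 - 9302) - 28559 = -12607 - 28559 = -41166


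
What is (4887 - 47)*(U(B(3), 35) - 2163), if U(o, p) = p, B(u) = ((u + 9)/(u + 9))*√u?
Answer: -10299520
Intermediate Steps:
B(u) = √u (B(u) = ((9 + u)/(9 + u))*√u = 1*√u = √u)
(4887 - 47)*(U(B(3), 35) - 2163) = (4887 - 47)*(35 - 2163) = 4840*(-2128) = -10299520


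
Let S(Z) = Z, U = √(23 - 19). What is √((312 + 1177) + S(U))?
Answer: √1491 ≈ 38.613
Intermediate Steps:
U = 2 (U = √4 = 2)
√((312 + 1177) + S(U)) = √((312 + 1177) + 2) = √(1489 + 2) = √1491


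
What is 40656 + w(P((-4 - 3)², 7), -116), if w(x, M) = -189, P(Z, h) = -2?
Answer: 40467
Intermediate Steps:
40656 + w(P((-4 - 3)², 7), -116) = 40656 - 189 = 40467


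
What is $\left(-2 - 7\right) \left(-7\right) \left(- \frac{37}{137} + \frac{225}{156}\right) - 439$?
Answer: $- \frac{2601323}{7124} \approx -365.15$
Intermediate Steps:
$\left(-2 - 7\right) \left(-7\right) \left(- \frac{37}{137} + \frac{225}{156}\right) - 439 = \left(-9\right) \left(-7\right) \left(\left(-37\right) \frac{1}{137} + 225 \cdot \frac{1}{156}\right) - 439 = 63 \left(- \frac{37}{137} + \frac{75}{52}\right) - 439 = 63 \cdot \frac{8351}{7124} - 439 = \frac{526113}{7124} - 439 = - \frac{2601323}{7124}$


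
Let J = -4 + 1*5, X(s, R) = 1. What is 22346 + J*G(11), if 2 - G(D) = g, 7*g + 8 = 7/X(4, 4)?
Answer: 156437/7 ≈ 22348.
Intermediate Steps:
g = -1/7 (g = -8/7 + (7/1)/7 = -8/7 + (7*1)/7 = -8/7 + (1/7)*7 = -8/7 + 1 = -1/7 ≈ -0.14286)
J = 1 (J = -4 + 5 = 1)
G(D) = 15/7 (G(D) = 2 - 1*(-1/7) = 2 + 1/7 = 15/7)
22346 + J*G(11) = 22346 + 1*(15/7) = 22346 + 15/7 = 156437/7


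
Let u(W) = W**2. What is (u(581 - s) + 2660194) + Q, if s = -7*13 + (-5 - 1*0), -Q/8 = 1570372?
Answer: -9444453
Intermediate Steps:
Q = -12562976 (Q = -8*1570372 = -12562976)
s = -96 (s = -91 + (-5 + 0) = -91 - 5 = -96)
(u(581 - s) + 2660194) + Q = ((581 - 1*(-96))**2 + 2660194) - 12562976 = ((581 + 96)**2 + 2660194) - 12562976 = (677**2 + 2660194) - 12562976 = (458329 + 2660194) - 12562976 = 3118523 - 12562976 = -9444453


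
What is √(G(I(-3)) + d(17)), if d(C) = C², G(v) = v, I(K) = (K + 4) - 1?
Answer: 17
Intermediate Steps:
I(K) = 3 + K (I(K) = (4 + K) - 1 = 3 + K)
√(G(I(-3)) + d(17)) = √((3 - 3) + 17²) = √(0 + 289) = √289 = 17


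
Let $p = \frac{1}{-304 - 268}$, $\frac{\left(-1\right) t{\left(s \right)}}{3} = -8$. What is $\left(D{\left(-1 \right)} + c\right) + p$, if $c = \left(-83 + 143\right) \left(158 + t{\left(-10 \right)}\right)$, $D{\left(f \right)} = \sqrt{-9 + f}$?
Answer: $\frac{6246239}{572} + i \sqrt{10} \approx 10920.0 + 3.1623 i$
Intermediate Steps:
$t{\left(s \right)} = 24$ ($t{\left(s \right)} = \left(-3\right) \left(-8\right) = 24$)
$p = - \frac{1}{572}$ ($p = \frac{1}{-572} = - \frac{1}{572} \approx -0.0017483$)
$c = 10920$ ($c = \left(-83 + 143\right) \left(158 + 24\right) = 60 \cdot 182 = 10920$)
$\left(D{\left(-1 \right)} + c\right) + p = \left(\sqrt{-9 - 1} + 10920\right) - \frac{1}{572} = \left(\sqrt{-10} + 10920\right) - \frac{1}{572} = \left(i \sqrt{10} + 10920\right) - \frac{1}{572} = \left(10920 + i \sqrt{10}\right) - \frac{1}{572} = \frac{6246239}{572} + i \sqrt{10}$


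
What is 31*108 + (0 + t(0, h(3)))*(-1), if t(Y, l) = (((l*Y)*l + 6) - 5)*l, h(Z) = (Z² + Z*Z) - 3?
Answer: 3333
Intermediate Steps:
h(Z) = -3 + 2*Z² (h(Z) = (Z² + Z²) - 3 = 2*Z² - 3 = -3 + 2*Z²)
t(Y, l) = l*(1 + Y*l²) (t(Y, l) = (((Y*l)*l + 6) - 5)*l = ((Y*l² + 6) - 5)*l = ((6 + Y*l²) - 5)*l = (1 + Y*l²)*l = l*(1 + Y*l²))
31*108 + (0 + t(0, h(3)))*(-1) = 31*108 + (0 + ((-3 + 2*3²) + 0*(-3 + 2*3²)³))*(-1) = 3348 + (0 + ((-3 + 2*9) + 0*(-3 + 2*9)³))*(-1) = 3348 + (0 + ((-3 + 18) + 0*(-3 + 18)³))*(-1) = 3348 + (0 + (15 + 0*15³))*(-1) = 3348 + (0 + (15 + 0*3375))*(-1) = 3348 + (0 + (15 + 0))*(-1) = 3348 + (0 + 15)*(-1) = 3348 + 15*(-1) = 3348 - 15 = 3333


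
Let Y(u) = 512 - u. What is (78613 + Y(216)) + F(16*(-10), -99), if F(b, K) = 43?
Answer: 78952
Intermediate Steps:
(78613 + Y(216)) + F(16*(-10), -99) = (78613 + (512 - 1*216)) + 43 = (78613 + (512 - 216)) + 43 = (78613 + 296) + 43 = 78909 + 43 = 78952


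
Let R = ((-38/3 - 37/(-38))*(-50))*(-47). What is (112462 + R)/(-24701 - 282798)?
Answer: -4844059/17527443 ≈ -0.27637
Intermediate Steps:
R = -1566275/57 (R = ((-38*⅓ - 37*(-1/38))*(-50))*(-47) = ((-38/3 + 37/38)*(-50))*(-47) = -1333/114*(-50)*(-47) = (33325/57)*(-47) = -1566275/57 ≈ -27479.)
(112462 + R)/(-24701 - 282798) = (112462 - 1566275/57)/(-24701 - 282798) = (4844059/57)/(-307499) = (4844059/57)*(-1/307499) = -4844059/17527443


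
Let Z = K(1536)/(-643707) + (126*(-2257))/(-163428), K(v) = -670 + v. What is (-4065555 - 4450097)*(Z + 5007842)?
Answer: -423390805477741218346/9928251 ≈ -4.2645e+13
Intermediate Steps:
Z = 30486192571/17533291266 (Z = (-670 + 1536)/(-643707) + (126*(-2257))/(-163428) = 866*(-1/643707) - 284382*(-1/163428) = -866/643707 + 47397/27238 = 30486192571/17533291266 ≈ 1.7388)
(-4065555 - 4450097)*(Z + 5007842) = (-4065555 - 4450097)*(30486192571/17533291266 + 5007842) = -8515652*87803982886300543/17533291266 = -423390805477741218346/9928251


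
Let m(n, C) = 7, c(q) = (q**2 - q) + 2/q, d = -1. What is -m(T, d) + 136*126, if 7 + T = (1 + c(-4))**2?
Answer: 17129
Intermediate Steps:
c(q) = q**2 - q + 2/q
T = 1653/4 (T = -7 + (1 + ((-4)**2 - 1*(-4) + 2/(-4)))**2 = -7 + (1 + (16 + 4 + 2*(-1/4)))**2 = -7 + (1 + (16 + 4 - 1/2))**2 = -7 + (1 + 39/2)**2 = -7 + (41/2)**2 = -7 + 1681/4 = 1653/4 ≈ 413.25)
-m(T, d) + 136*126 = -1*7 + 136*126 = -7 + 17136 = 17129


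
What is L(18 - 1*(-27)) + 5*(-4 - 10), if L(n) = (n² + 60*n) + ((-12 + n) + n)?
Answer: 4733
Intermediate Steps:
L(n) = -12 + n² + 62*n (L(n) = (n² + 60*n) + (-12 + 2*n) = -12 + n² + 62*n)
L(18 - 1*(-27)) + 5*(-4 - 10) = (-12 + (18 - 1*(-27))² + 62*(18 - 1*(-27))) + 5*(-4 - 10) = (-12 + (18 + 27)² + 62*(18 + 27)) + 5*(-14) = (-12 + 45² + 62*45) - 70 = (-12 + 2025 + 2790) - 70 = 4803 - 70 = 4733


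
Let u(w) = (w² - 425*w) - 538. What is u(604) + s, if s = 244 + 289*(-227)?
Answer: 42219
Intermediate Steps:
s = -65359 (s = 244 - 65603 = -65359)
u(w) = -538 + w² - 425*w
u(604) + s = (-538 + 604² - 425*604) - 65359 = (-538 + 364816 - 256700) - 65359 = 107578 - 65359 = 42219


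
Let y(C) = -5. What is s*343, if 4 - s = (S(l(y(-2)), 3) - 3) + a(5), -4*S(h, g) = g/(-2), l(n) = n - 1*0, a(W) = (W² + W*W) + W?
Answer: -132741/8 ≈ -16593.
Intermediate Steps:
a(W) = W + 2*W² (a(W) = (W² + W²) + W = 2*W² + W = W + 2*W²)
l(n) = n (l(n) = n + 0 = n)
S(h, g) = g/8 (S(h, g) = -g/(4*(-2)) = -g*(-1)/(4*2) = -(-1)*g/8 = g/8)
s = -387/8 (s = 4 - (((⅛)*3 - 3) + 5*(1 + 2*5)) = 4 - ((3/8 - 3) + 5*(1 + 10)) = 4 - (-21/8 + 5*11) = 4 - (-21/8 + 55) = 4 - 1*419/8 = 4 - 419/8 = -387/8 ≈ -48.375)
s*343 = -387/8*343 = -132741/8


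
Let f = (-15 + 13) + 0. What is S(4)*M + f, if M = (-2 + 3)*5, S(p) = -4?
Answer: -22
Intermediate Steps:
f = -2 (f = -2 + 0 = -2)
M = 5 (M = 1*5 = 5)
S(4)*M + f = -4*5 - 2 = -20 - 2 = -22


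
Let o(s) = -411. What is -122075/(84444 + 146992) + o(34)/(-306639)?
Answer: -12445945243/23655767868 ≈ -0.52613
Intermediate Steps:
-122075/(84444 + 146992) + o(34)/(-306639) = -122075/(84444 + 146992) - 411/(-306639) = -122075/231436 - 411*(-1/306639) = -122075*1/231436 + 137/102213 = -122075/231436 + 137/102213 = -12445945243/23655767868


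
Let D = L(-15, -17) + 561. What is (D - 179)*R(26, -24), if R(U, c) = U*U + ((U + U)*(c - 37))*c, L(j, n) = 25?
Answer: 31259228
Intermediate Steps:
D = 586 (D = 25 + 561 = 586)
R(U, c) = U² + 2*U*c*(-37 + c) (R(U, c) = U² + ((2*U)*(-37 + c))*c = U² + (2*U*(-37 + c))*c = U² + 2*U*c*(-37 + c))
(D - 179)*R(26, -24) = (586 - 179)*(26*(26 - 74*(-24) + 2*(-24)²)) = 407*(26*(26 + 1776 + 2*576)) = 407*(26*(26 + 1776 + 1152)) = 407*(26*2954) = 407*76804 = 31259228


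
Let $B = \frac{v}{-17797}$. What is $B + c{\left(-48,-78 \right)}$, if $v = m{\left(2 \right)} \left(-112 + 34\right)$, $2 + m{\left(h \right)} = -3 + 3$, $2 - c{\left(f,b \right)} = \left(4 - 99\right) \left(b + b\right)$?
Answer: $- \frac{20285854}{1369} \approx -14818.0$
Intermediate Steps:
$c{\left(f,b \right)} = 2 + 190 b$ ($c{\left(f,b \right)} = 2 - \left(4 - 99\right) \left(b + b\right) = 2 - - 95 \cdot 2 b = 2 - - 190 b = 2 + 190 b$)
$m{\left(h \right)} = -2$ ($m{\left(h \right)} = -2 + \left(-3 + 3\right) = -2 + 0 = -2$)
$v = 156$ ($v = - 2 \left(-112 + 34\right) = \left(-2\right) \left(-78\right) = 156$)
$B = - \frac{12}{1369}$ ($B = \frac{156}{-17797} = 156 \left(- \frac{1}{17797}\right) = - \frac{12}{1369} \approx -0.0087655$)
$B + c{\left(-48,-78 \right)} = - \frac{12}{1369} + \left(2 + 190 \left(-78\right)\right) = - \frac{12}{1369} + \left(2 - 14820\right) = - \frac{12}{1369} - 14818 = - \frac{20285854}{1369}$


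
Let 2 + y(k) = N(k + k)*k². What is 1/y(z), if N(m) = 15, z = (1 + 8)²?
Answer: 1/98413 ≈ 1.0161e-5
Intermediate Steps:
z = 81 (z = 9² = 81)
y(k) = -2 + 15*k²
1/y(z) = 1/(-2 + 15*81²) = 1/(-2 + 15*6561) = 1/(-2 + 98415) = 1/98413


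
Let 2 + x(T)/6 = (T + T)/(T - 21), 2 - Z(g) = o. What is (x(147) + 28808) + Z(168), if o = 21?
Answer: 28791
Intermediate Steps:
Z(g) = -19 (Z(g) = 2 - 1*21 = 2 - 21 = -19)
x(T) = -12 + 12*T/(-21 + T) (x(T) = -12 + 6*((T + T)/(T - 21)) = -12 + 6*((2*T)/(-21 + T)) = -12 + 6*(2*T/(-21 + T)) = -12 + 12*T/(-21 + T))
(x(147) + 28808) + Z(168) = (252/(-21 + 147) + 28808) - 19 = (252/126 + 28808) - 19 = (252*(1/126) + 28808) - 19 = (2 + 28808) - 19 = 28810 - 19 = 28791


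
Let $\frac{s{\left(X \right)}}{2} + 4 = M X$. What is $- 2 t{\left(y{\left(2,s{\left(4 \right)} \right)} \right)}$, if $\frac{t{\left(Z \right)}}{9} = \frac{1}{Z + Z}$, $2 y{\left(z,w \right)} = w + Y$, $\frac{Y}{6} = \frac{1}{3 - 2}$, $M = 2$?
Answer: $- \frac{9}{7} \approx -1.2857$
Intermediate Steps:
$Y = 6$ ($Y = \frac{6}{3 - 2} = \frac{6}{1} = 6 \cdot 1 = 6$)
$s{\left(X \right)} = -8 + 4 X$ ($s{\left(X \right)} = -8 + 2 \cdot 2 X = -8 + 4 X$)
$y{\left(z,w \right)} = 3 + \frac{w}{2}$ ($y{\left(z,w \right)} = \frac{w + 6}{2} = \frac{6 + w}{2} = 3 + \frac{w}{2}$)
$t{\left(Z \right)} = \frac{9}{2 Z}$ ($t{\left(Z \right)} = \frac{9}{Z + Z} = \frac{9}{2 Z}$)
$- 2 t{\left(y{\left(2,s{\left(4 \right)} \right)} \right)} = - 2 \frac{9}{2 \left(3 + \frac{-8 + 4 \cdot 4}{2}\right)} = - 2 \frac{9}{2 \left(3 + \frac{-8 + 16}{2}\right)} = - 2 \frac{9}{2 \left(3 + \frac{1}{2} \cdot 8\right)} = - 2 \frac{9}{2 \left(3 + 4\right)} = - 2 \frac{9}{2 \cdot 7} = - 2 \cdot \frac{9}{2} \cdot \frac{1}{7} = \left(-2\right) \frac{9}{14} = - \frac{9}{7}$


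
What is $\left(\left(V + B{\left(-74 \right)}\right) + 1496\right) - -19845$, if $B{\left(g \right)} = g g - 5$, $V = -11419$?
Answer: $15393$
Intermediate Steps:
$B{\left(g \right)} = -5 + g^{2}$ ($B{\left(g \right)} = g^{2} - 5 = -5 + g^{2}$)
$\left(\left(V + B{\left(-74 \right)}\right) + 1496\right) - -19845 = \left(\left(-11419 - \left(5 - \left(-74\right)^{2}\right)\right) + 1496\right) - -19845 = \left(\left(-11419 + \left(-5 + 5476\right)\right) + 1496\right) + 19845 = \left(\left(-11419 + 5471\right) + 1496\right) + 19845 = \left(-5948 + 1496\right) + 19845 = -4452 + 19845 = 15393$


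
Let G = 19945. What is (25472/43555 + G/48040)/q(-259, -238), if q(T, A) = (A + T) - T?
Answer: -418475871/99597392720 ≈ -0.0042017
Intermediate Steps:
q(T, A) = A
(25472/43555 + G/48040)/q(-259, -238) = (25472/43555 + 19945/48040)/(-238) = (25472*(1/43555) + 19945*(1/48040))*(-1/238) = (25472/43555 + 3989/9608)*(-1/238) = (418475871/418476440)*(-1/238) = -418475871/99597392720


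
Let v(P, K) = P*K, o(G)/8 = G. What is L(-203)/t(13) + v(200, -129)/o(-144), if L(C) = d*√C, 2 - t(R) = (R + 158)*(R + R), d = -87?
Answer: 1075/48 + 87*I*√203/4444 ≈ 22.396 + 0.27893*I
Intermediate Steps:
o(G) = 8*G
t(R) = 2 - 2*R*(158 + R) (t(R) = 2 - (R + 158)*(R + R) = 2 - (158 + R)*2*R = 2 - 2*R*(158 + R))
L(C) = -87*√C
v(P, K) = K*P
L(-203)/t(13) + v(200, -129)/o(-144) = (-87*I*√203)/(2 - 316*13 - 2*13²) + (-129*200)/((8*(-144))) = (-87*I*√203)/(2 - 4108 - 2*169) - 25800/(-1152) = (-87*I*√203)/(2 - 4108 - 338) - 25800*(-1/1152) = -87*I*√203/(-4444) + 1075/48 = -87*I*√203*(-1/4444) + 1075/48 = 87*I*√203/4444 + 1075/48 = 1075/48 + 87*I*√203/4444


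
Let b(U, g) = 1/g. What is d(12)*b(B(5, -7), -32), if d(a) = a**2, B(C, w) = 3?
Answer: -9/2 ≈ -4.5000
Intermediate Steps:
d(12)*b(B(5, -7), -32) = 12**2/(-32) = 144*(-1/32) = -9/2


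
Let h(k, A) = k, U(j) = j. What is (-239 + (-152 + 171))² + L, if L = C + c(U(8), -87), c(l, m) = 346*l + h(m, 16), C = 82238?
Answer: 133319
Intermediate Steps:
c(l, m) = m + 346*l (c(l, m) = 346*l + m = m + 346*l)
L = 84919 (L = 82238 + (-87 + 346*8) = 82238 + (-87 + 2768) = 82238 + 2681 = 84919)
(-239 + (-152 + 171))² + L = (-239 + (-152 + 171))² + 84919 = (-239 + 19)² + 84919 = (-220)² + 84919 = 48400 + 84919 = 133319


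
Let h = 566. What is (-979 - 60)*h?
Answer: -588074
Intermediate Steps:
(-979 - 60)*h = (-979 - 60)*566 = -1039*566 = -588074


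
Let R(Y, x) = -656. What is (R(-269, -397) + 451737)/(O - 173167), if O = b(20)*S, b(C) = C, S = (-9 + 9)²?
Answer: -451081/173167 ≈ -2.6049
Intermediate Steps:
S = 0 (S = 0² = 0)
O = 0 (O = 20*0 = 0)
(R(-269, -397) + 451737)/(O - 173167) = (-656 + 451737)/(0 - 173167) = 451081/(-173167) = 451081*(-1/173167) = -451081/173167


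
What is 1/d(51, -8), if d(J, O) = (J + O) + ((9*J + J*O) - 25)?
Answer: 1/69 ≈ 0.014493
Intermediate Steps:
d(J, O) = -25 + O + 10*J + J*O (d(J, O) = (J + O) + (-25 + 9*J + J*O) = -25 + O + 10*J + J*O)
1/d(51, -8) = 1/(-25 - 8 + 10*51 + 51*(-8)) = 1/(-25 - 8 + 510 - 408) = 1/69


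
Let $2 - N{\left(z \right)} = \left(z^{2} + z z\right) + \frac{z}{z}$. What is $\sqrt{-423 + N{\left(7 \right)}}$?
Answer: $2 i \sqrt{130} \approx 22.803 i$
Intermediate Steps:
$N{\left(z \right)} = 1 - 2 z^{2}$ ($N{\left(z \right)} = 2 - \left(\left(z^{2} + z z\right) + \frac{z}{z}\right) = 2 - \left(\left(z^{2} + z^{2}\right) + 1\right) = 2 - \left(2 z^{2} + 1\right) = 2 - \left(1 + 2 z^{2}\right) = 1 - 2 z^{2}$)
$\sqrt{-423 + N{\left(7 \right)}} = \sqrt{-423 + \left(1 - 2 \cdot 7^{2}\right)} = \sqrt{-423 + \left(1 - 98\right)} = \sqrt{-423 - 97} = \sqrt{-520} = 2 i \sqrt{130}$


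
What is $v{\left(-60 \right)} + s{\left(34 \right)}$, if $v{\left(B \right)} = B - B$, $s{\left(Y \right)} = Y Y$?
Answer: $1156$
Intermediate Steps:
$s{\left(Y \right)} = Y^{2}$
$v{\left(B \right)} = 0$
$v{\left(-60 \right)} + s{\left(34 \right)} = 0 + 34^{2} = 0 + 1156 = 1156$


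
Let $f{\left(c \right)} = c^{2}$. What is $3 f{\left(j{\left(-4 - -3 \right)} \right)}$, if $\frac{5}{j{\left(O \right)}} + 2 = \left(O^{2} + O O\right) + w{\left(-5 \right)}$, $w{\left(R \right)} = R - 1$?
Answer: $\frac{25}{12} \approx 2.0833$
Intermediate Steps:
$w{\left(R \right)} = -1 + R$
$j{\left(O \right)} = \frac{5}{-8 + 2 O^{2}}$ ($j{\left(O \right)} = \frac{5}{-2 - \left(6 - O^{2} - O O\right)} = \frac{5}{-2 + \left(\left(O^{2} + O^{2}\right) - 6\right)} = \frac{5}{-2 + \left(2 O^{2} - 6\right)} = \frac{5}{-2 + \left(-6 + 2 O^{2}\right)} = \frac{5}{-8 + 2 O^{2}}$)
$3 f{\left(j{\left(-4 - -3 \right)} \right)} = 3 \left(\frac{5}{2 \left(-4 + \left(-4 - -3\right)^{2}\right)}\right)^{2} = 3 \left(\frac{5}{2 \left(-4 + \left(-4 + 3\right)^{2}\right)}\right)^{2} = 3 \left(\frac{5}{2 \left(-4 + \left(-1\right)^{2}\right)}\right)^{2} = 3 \left(\frac{5}{2 \left(-4 + 1\right)}\right)^{2} = 3 \left(\frac{5}{2 \left(-3\right)}\right)^{2} = 3 \left(\frac{5}{2} \left(- \frac{1}{3}\right)\right)^{2} = 3 \left(- \frac{5}{6}\right)^{2} = 3 \cdot \frac{25}{36} = \frac{25}{12}$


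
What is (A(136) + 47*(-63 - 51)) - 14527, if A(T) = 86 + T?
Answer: -19663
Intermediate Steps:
(A(136) + 47*(-63 - 51)) - 14527 = ((86 + 136) + 47*(-63 - 51)) - 14527 = (222 + 47*(-114)) - 14527 = (222 - 5358) - 14527 = -5136 - 14527 = -19663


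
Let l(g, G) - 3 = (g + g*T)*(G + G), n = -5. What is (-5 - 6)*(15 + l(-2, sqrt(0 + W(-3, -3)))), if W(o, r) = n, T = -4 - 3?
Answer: -198 - 264*I*sqrt(5) ≈ -198.0 - 590.32*I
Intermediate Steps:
T = -7
W(o, r) = -5
l(g, G) = 3 - 12*G*g (l(g, G) = 3 + (g + g*(-7))*(G + G) = 3 + (g - 7*g)*(2*G) = 3 + (-6*g)*(2*G) = 3 - 12*G*g)
(-5 - 6)*(15 + l(-2, sqrt(0 + W(-3, -3)))) = (-5 - 6)*(15 + (3 - 12*sqrt(0 - 5)*(-2))) = -11*(15 + (3 - 12*sqrt(-5)*(-2))) = -11*(15 + (3 - 12*I*sqrt(5)*(-2))) = -11*(15 + (3 + 24*I*sqrt(5))) = -11*(18 + 24*I*sqrt(5)) = -198 - 264*I*sqrt(5)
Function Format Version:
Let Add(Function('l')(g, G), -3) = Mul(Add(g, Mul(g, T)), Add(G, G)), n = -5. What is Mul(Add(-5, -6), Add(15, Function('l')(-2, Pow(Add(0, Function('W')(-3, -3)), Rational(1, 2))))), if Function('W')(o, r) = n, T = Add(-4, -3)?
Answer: Add(-198, Mul(-264, I, Pow(5, Rational(1, 2)))) ≈ Add(-198.00, Mul(-590.32, I))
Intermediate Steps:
T = -7
Function('W')(o, r) = -5
Function('l')(g, G) = Add(3, Mul(-12, G, g)) (Function('l')(g, G) = Add(3, Mul(Add(g, Mul(g, -7)), Add(G, G))) = Add(3, Mul(Add(g, Mul(-7, g)), Mul(2, G))) = Add(3, Mul(Mul(-6, g), Mul(2, G))) = Add(3, Mul(-12, G, g)))
Mul(Add(-5, -6), Add(15, Function('l')(-2, Pow(Add(0, Function('W')(-3, -3)), Rational(1, 2))))) = Mul(Add(-5, -6), Add(15, Add(3, Mul(-12, Pow(Add(0, -5), Rational(1, 2)), -2)))) = Mul(-11, Add(15, Add(3, Mul(-12, Pow(-5, Rational(1, 2)), -2)))) = Mul(-11, Add(15, Add(3, Mul(-12, Mul(I, Pow(5, Rational(1, 2))), -2)))) = Mul(-11, Add(15, Add(3, Mul(24, I, Pow(5, Rational(1, 2)))))) = Mul(-11, Add(18, Mul(24, I, Pow(5, Rational(1, 2))))) = Add(-198, Mul(-264, I, Pow(5, Rational(1, 2))))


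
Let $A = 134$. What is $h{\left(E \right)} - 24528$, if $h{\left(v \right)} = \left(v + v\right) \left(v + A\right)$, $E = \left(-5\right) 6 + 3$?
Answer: $-30306$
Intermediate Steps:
$E = -27$ ($E = -30 + 3 = -27$)
$h{\left(v \right)} = 2 v \left(134 + v\right)$ ($h{\left(v \right)} = \left(v + v\right) \left(v + 134\right) = 2 v \left(134 + v\right)$)
$h{\left(E \right)} - 24528 = 2 \left(-27\right) \left(134 - 27\right) - 24528 = 2 \left(-27\right) 107 - 24528 = -5778 - 24528 = -30306$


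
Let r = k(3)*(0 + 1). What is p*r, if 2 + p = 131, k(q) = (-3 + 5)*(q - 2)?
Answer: 258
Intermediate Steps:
k(q) = -4 + 2*q (k(q) = 2*(-2 + q) = -4 + 2*q)
p = 129 (p = -2 + 131 = 129)
r = 2 (r = (-4 + 2*3)*(0 + 1) = (-4 + 6)*1 = 2*1 = 2)
p*r = 129*2 = 258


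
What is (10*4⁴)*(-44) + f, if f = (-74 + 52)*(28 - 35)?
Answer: -112486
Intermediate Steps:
f = 154 (f = -22*(-7) = 154)
(10*4⁴)*(-44) + f = (10*4⁴)*(-44) + 154 = (10*256)*(-44) + 154 = 2560*(-44) + 154 = -112640 + 154 = -112486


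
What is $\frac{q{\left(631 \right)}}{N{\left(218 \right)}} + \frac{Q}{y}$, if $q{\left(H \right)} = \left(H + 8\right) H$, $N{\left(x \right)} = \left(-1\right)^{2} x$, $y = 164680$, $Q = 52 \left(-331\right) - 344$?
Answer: $\frac{4149789432}{2243765} \approx 1849.5$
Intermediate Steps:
$Q = -17556$ ($Q = -17212 - 344 = -17556$)
$N{\left(x \right)} = x$ ($N{\left(x \right)} = 1 x = x$)
$q{\left(H \right)} = H \left(8 + H\right)$ ($q{\left(H \right)} = \left(8 + H\right) H = H \left(8 + H\right)$)
$\frac{q{\left(631 \right)}}{N{\left(218 \right)}} + \frac{Q}{y} = \frac{631 \left(8 + 631\right)}{218} - \frac{17556}{164680} = 631 \cdot 639 \cdot \frac{1}{218} - \frac{4389}{41170} = 403209 \cdot \frac{1}{218} - \frac{4389}{41170} = \frac{403209}{218} - \frac{4389}{41170} = \frac{4149789432}{2243765}$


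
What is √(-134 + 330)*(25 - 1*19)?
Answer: 84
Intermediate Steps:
√(-134 + 330)*(25 - 1*19) = √196*(25 - 19) = 14*6 = 84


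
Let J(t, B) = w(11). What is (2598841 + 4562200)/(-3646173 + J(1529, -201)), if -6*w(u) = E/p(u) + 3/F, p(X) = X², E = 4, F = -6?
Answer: -10397831532/5294243083 ≈ -1.9640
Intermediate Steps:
w(u) = 1/12 - 2/(3*u²) (w(u) = -(4/(u²) + 3/(-6))/6 = -(4/u² + 3*(-⅙))/6 = -(4/u² - ½)/6 = -(-½ + 4/u²)/6 = 1/12 - 2/(3*u²))
J(t, B) = 113/1452 (J(t, B) = (1/12)*(-8 + 11²)/11² = (1/12)*(1/121)*(-8 + 121) = (1/12)*(1/121)*113 = 113/1452)
(2598841 + 4562200)/(-3646173 + J(1529, -201)) = (2598841 + 4562200)/(-3646173 + 113/1452) = 7161041/(-5294243083/1452) = 7161041*(-1452/5294243083) = -10397831532/5294243083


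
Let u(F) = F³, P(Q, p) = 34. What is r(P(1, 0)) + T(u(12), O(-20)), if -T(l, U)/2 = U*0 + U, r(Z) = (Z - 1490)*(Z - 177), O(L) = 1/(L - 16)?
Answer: 3747745/18 ≈ 2.0821e+5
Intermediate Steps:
O(L) = 1/(-16 + L)
r(Z) = (-1490 + Z)*(-177 + Z)
T(l, U) = -2*U (T(l, U) = -2*(U*0 + U) = -2*(0 + U) = -2*U)
r(P(1, 0)) + T(u(12), O(-20)) = (263730 + 34² - 1667*34) - 2/(-16 - 20) = (263730 + 1156 - 56678) - 2/(-36) = 208208 - 2*(-1/36) = 208208 + 1/18 = 3747745/18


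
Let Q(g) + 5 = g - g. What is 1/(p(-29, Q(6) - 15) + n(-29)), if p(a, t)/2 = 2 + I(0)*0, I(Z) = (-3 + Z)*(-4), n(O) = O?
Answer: -1/25 ≈ -0.040000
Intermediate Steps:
I(Z) = 12 - 4*Z
Q(g) = -5 (Q(g) = -5 + (g - g) = -5 + 0 = -5)
p(a, t) = 4 (p(a, t) = 2*(2 + (12 - 4*0)*0) = 2*(2 + (12 + 0)*0) = 2*(2 + 12*0) = 2*(2 + 0) = 2*2 = 4)
1/(p(-29, Q(6) - 15) + n(-29)) = 1/(4 - 29) = 1/(-25) = -1/25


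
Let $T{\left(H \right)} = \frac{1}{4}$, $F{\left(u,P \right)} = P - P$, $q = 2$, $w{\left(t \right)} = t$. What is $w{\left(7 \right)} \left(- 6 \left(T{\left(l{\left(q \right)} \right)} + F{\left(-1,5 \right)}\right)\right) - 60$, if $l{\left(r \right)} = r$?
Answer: $- \frac{141}{2} \approx -70.5$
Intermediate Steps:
$F{\left(u,P \right)} = 0$
$T{\left(H \right)} = \frac{1}{4}$
$w{\left(7 \right)} \left(- 6 \left(T{\left(l{\left(q \right)} \right)} + F{\left(-1,5 \right)}\right)\right) - 60 = 7 \left(- 6 \left(\frac{1}{4} + 0\right)\right) - 60 = 7 \left(\left(-6\right) \frac{1}{4}\right) - 60 = 7 \left(- \frac{3}{2}\right) - 60 = - \frac{21}{2} - 60 = - \frac{141}{2}$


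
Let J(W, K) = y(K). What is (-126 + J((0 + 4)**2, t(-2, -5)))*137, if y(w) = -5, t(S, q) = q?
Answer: -17947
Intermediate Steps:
J(W, K) = -5
(-126 + J((0 + 4)**2, t(-2, -5)))*137 = (-126 - 5)*137 = -131*137 = -17947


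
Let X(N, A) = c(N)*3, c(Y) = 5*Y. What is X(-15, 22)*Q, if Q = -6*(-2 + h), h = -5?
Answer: -9450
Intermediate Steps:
X(N, A) = 15*N (X(N, A) = (5*N)*3 = 15*N)
Q = 42 (Q = -6*(-2 - 5) = -6*(-7) = 42)
X(-15, 22)*Q = (15*(-15))*42 = -225*42 = -9450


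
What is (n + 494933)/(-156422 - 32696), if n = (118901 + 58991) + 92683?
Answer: -382754/94559 ≈ -4.0478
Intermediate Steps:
n = 270575 (n = 177892 + 92683 = 270575)
(n + 494933)/(-156422 - 32696) = (270575 + 494933)/(-156422 - 32696) = 765508/(-189118) = 765508*(-1/189118) = -382754/94559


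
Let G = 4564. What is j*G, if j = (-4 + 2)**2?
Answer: 18256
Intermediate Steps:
j = 4 (j = (-2)**2 = 4)
j*G = 4*4564 = 18256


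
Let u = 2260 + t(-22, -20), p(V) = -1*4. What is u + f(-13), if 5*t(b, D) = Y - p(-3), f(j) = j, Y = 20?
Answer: 11259/5 ≈ 2251.8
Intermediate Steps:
p(V) = -4
t(b, D) = 24/5 (t(b, D) = (20 - 1*(-4))/5 = (20 + 4)/5 = (⅕)*24 = 24/5)
u = 11324/5 (u = 2260 + 24/5 = 11324/5 ≈ 2264.8)
u + f(-13) = 11324/5 - 13 = 11259/5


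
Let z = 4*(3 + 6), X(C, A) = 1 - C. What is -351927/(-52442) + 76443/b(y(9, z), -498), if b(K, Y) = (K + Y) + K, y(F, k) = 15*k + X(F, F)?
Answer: 1052003622/7420543 ≈ 141.77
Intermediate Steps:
z = 36 (z = 4*9 = 36)
y(F, k) = 1 - F + 15*k (y(F, k) = 15*k + (1 - F) = 1 - F + 15*k)
b(K, Y) = Y + 2*K
-351927/(-52442) + 76443/b(y(9, z), -498) = -351927/(-52442) + 76443/(-498 + 2*(1 - 1*9 + 15*36)) = -351927*(-1/52442) + 76443/(-498 + 2*(1 - 9 + 540)) = 351927/52442 + 76443/(-498 + 2*532) = 351927/52442 + 76443/(-498 + 1064) = 351927/52442 + 76443/566 = 1052003622/7420543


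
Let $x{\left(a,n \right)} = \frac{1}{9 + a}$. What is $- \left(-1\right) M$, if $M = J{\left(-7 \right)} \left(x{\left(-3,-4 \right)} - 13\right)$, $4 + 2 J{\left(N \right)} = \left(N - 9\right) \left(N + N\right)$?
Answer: $- \frac{4235}{3} \approx -1411.7$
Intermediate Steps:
$J{\left(N \right)} = -2 + N \left(-9 + N\right)$ ($J{\left(N \right)} = -2 + \frac{\left(N - 9\right) \left(N + N\right)}{2} = -2 + \frac{\left(-9 + N\right) 2 N}{2} = -2 + \frac{2 N \left(-9 + N\right)}{2} = -2 + N \left(-9 + N\right)$)
$M = - \frac{4235}{3}$ ($M = \left(-2 + \left(-7\right)^{2} - -63\right) \left(\frac{1}{9 - 3} - 13\right) = \left(-2 + 49 + 63\right) \left(\frac{1}{6} - 13\right) = 110 \left(\frac{1}{6} - 13\right) = 110 \left(- \frac{77}{6}\right) = - \frac{4235}{3} \approx -1411.7$)
$- \left(-1\right) M = - \frac{\left(-1\right) \left(-4235\right)}{3} = \left(-1\right) \frac{4235}{3} = - \frac{4235}{3}$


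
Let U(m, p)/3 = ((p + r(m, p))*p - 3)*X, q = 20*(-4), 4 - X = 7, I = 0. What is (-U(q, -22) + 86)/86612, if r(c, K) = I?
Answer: 4415/86612 ≈ 0.050974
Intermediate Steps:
X = -3 (X = 4 - 1*7 = 4 - 7 = -3)
r(c, K) = 0
q = -80
U(m, p) = 27 - 9*p² (U(m, p) = 3*(((p + 0)*p - 3)*(-3)) = 3*((p*p - 3)*(-3)) = 3*((p² - 3)*(-3)) = 3*((-3 + p²)*(-3)) = 3*(9 - 3*p²) = 27 - 9*p²)
(-U(q, -22) + 86)/86612 = (-(27 - 9*(-22)²) + 86)/86612 = (-(27 - 9*484) + 86)*(1/86612) = (-(27 - 4356) + 86)*(1/86612) = (-1*(-4329) + 86)*(1/86612) = (4329 + 86)*(1/86612) = 4415*(1/86612) = 4415/86612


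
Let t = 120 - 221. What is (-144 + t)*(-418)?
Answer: 102410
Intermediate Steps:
t = -101
(-144 + t)*(-418) = (-144 - 101)*(-418) = -245*(-418) = 102410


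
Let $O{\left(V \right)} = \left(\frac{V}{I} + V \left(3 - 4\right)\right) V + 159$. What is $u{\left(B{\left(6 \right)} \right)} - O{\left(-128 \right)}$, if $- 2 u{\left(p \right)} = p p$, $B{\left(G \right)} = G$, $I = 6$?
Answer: $\frac{40429}{3} \approx 13476.0$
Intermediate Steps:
$O{\left(V \right)} = 159 - \frac{5 V^{2}}{6}$ ($O{\left(V \right)} = \left(\frac{V}{6} + V \left(3 - 4\right)\right) V + 159 = \left(\frac{V}{6} + V \left(-1\right)\right) V + 159 = \left(\frac{V}{6} - V\right) V + 159 = - \frac{5 V}{6} V + 159 = - \frac{5 V^{2}}{6} + 159 = 159 - \frac{5 V^{2}}{6}$)
$u{\left(p \right)} = - \frac{p^{2}}{2}$ ($u{\left(p \right)} = - \frac{p p}{2} = - \frac{p^{2}}{2}$)
$u{\left(B{\left(6 \right)} \right)} - O{\left(-128 \right)} = - \frac{6^{2}}{2} - \left(159 - \frac{5 \left(-128\right)^{2}}{6}\right) = \left(- \frac{1}{2}\right) 36 - \left(159 - \frac{40960}{3}\right) = -18 - \left(159 - \frac{40960}{3}\right) = -18 - - \frac{40483}{3} = -18 + \frac{40483}{3} = \frac{40429}{3}$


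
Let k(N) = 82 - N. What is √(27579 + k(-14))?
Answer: 15*√123 ≈ 166.36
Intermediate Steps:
√(27579 + k(-14)) = √(27579 + (82 - 1*(-14))) = √(27579 + (82 + 14)) = √(27579 + 96) = √27675 = 15*√123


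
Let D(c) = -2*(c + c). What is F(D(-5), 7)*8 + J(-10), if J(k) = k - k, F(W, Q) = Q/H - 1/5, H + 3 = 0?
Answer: -304/15 ≈ -20.267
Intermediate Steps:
H = -3 (H = -3 + 0 = -3)
D(c) = -4*c
F(W, Q) = -⅕ - Q/3 (F(W, Q) = Q/(-3) - 1/5 = Q*(-⅓) - 1*⅕ = -Q/3 - ⅕ = -⅕ - Q/3)
J(k) = 0
F(D(-5), 7)*8 + J(-10) = (-⅕ - ⅓*7)*8 + 0 = (-⅕ - 7/3)*8 + 0 = -38/15*8 + 0 = -304/15 + 0 = -304/15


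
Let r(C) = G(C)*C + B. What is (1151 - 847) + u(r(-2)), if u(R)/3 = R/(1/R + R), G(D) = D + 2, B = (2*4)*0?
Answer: 304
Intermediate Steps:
B = 0 (B = 8*0 = 0)
G(D) = 2 + D
r(C) = C*(2 + C) (r(C) = (2 + C)*C + 0 = C*(2 + C) + 0 = C*(2 + C))
u(R) = 3*R/(R + 1/R) (u(R) = 3*(R/(1/R + R)) = 3*(R/(R + 1/R)) = 3*R/(R + 1/R))
(1151 - 847) + u(r(-2)) = (1151 - 847) + 3*(-2*(2 - 2))²/(1 + (-2*(2 - 2))²) = 304 + 3*(-2*0)²/(1 + (-2*0)²) = 304 + 3*0²/(1 + 0²) = 304 + 3*0/(1 + 0) = 304 + 3*0/1 = 304 + 3*0*1 = 304 + 0 = 304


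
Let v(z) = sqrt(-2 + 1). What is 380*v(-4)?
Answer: 380*I ≈ 380.0*I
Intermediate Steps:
v(z) = I (v(z) = sqrt(-1) = I)
380*v(-4) = 380*I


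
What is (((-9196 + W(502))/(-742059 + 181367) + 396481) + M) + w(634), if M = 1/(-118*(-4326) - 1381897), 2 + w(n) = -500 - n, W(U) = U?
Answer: 96583433453131247/244301634434 ≈ 3.9535e+5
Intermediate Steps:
w(n) = -502 - n (w(n) = -2 + (-500 - n) = -502 - n)
M = -1/871429 (M = 1/(510468 - 1381897) = 1/(-871429) = -1/871429 ≈ -1.1475e-6)
(((-9196 + W(502))/(-742059 + 181367) + 396481) + M) + w(634) = (((-9196 + 502)/(-742059 + 181367) + 396481) - 1/871429) + (-502 - 1*634) = ((-8694/(-560692) + 396481) - 1/871429) + (-502 - 634) = ((-8694*(-1/560692) + 396481) - 1/871429) - 1136 = ((4347/280346 + 396481) - 1/871429) - 1136 = (111151866773/280346 - 1/871429) - 1136 = 96860960109848271/244301634434 - 1136 = 96583433453131247/244301634434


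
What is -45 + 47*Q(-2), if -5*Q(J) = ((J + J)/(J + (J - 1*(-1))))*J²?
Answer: -1427/15 ≈ -95.133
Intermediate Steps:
Q(J) = -2*J³/(5*(1 + 2*J)) (Q(J) = -(J + J)/(J + (J - 1*(-1)))*J²/5 = -(2*J)/(J + (J + 1))*J²/5 = -(2*J)/(J + (1 + J))*J²/5 = -(2*J)/(1 + 2*J)*J²/5 = -2*J/(1 + 2*J)*J²/5 = -2*J³/(5*(1 + 2*J)))
-45 + 47*Q(-2) = -45 + 47*(-2*(-2)³/(5 + 10*(-2))) = -45 + 47*(-2*(-8)/(5 - 20)) = -45 + 47*(-2*(-8)/(-15)) = -45 + 47*(-2*(-8)*(-1/15)) = -45 + 47*(-16/15) = -45 - 752/15 = -1427/15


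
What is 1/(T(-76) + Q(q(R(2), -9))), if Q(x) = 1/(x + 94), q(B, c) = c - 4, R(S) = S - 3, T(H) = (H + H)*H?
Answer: 81/935713 ≈ 8.6565e-5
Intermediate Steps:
T(H) = 2*H**2 (T(H) = (2*H)*H = 2*H**2)
R(S) = -3 + S
q(B, c) = -4 + c
Q(x) = 1/(94 + x)
1/(T(-76) + Q(q(R(2), -9))) = 1/(2*(-76)**2 + 1/(94 + (-4 - 9))) = 1/(2*5776 + 1/(94 - 13)) = 1/(11552 + 1/81) = 1/(935713/81) = 81/935713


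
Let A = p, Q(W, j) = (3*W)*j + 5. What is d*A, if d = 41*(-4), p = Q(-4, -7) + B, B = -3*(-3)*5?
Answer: -21976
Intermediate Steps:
Q(W, j) = 5 + 3*W*j (Q(W, j) = 3*W*j + 5 = 5 + 3*W*j)
B = 45 (B = 9*5 = 45)
p = 134 (p = (5 + 3*(-4)*(-7)) + 45 = (5 + 84) + 45 = 89 + 45 = 134)
A = 134
d = -164
d*A = -164*134 = -21976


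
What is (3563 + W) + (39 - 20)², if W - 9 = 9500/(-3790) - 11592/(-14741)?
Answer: 21963427205/5586839 ≈ 3931.3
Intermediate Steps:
W = 40670969/5586839 (W = 9 + (9500/(-3790) - 11592/(-14741)) = 9 + (9500*(-1/3790) - 11592*(-1/14741)) = 9 + (-950/379 + 11592/14741) = 9 - 9610582/5586839 = 40670969/5586839 ≈ 7.2798)
(3563 + W) + (39 - 20)² = (3563 + 40670969/5586839) + (39 - 20)² = 19946578326/5586839 + 19² = 19946578326/5586839 + 361 = 21963427205/5586839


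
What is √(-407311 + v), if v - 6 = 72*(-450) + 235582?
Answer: I*√204123 ≈ 451.8*I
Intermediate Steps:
v = 203188 (v = 6 + (72*(-450) + 235582) = 6 + (-32400 + 235582) = 6 + 203182 = 203188)
√(-407311 + v) = √(-407311 + 203188) = √(-204123) = I*√204123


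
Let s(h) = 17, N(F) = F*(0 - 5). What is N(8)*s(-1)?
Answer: -680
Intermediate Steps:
N(F) = -5*F (N(F) = F*(-5) = -5*F)
N(8)*s(-1) = -5*8*17 = -40*17 = -680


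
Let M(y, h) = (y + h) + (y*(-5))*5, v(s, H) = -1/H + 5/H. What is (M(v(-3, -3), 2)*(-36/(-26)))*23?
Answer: 14076/13 ≈ 1082.8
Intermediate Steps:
v(s, H) = 4/H
M(y, h) = h - 24*y (M(y, h) = (h + y) - 5*y*5 = (h + y) - 25*y = h - 24*y)
(M(v(-3, -3), 2)*(-36/(-26)))*23 = ((2 - 96/(-3))*(-36/(-26)))*23 = ((2 - 96*(-1)/3)*(-36*(-1/26)))*23 = ((2 - 24*(-4/3))*(18/13))*23 = ((2 + 32)*(18/13))*23 = (34*(18/13))*23 = (612/13)*23 = 14076/13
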